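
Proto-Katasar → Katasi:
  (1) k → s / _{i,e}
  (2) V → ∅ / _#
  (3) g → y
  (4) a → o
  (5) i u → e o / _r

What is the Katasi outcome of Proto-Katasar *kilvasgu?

Katasi: *kilvasgu > silvasgu > silvasg > silvasy > silvosy  (by palatalisation, apocope, unconditioned shift, vowel merger)

silvosy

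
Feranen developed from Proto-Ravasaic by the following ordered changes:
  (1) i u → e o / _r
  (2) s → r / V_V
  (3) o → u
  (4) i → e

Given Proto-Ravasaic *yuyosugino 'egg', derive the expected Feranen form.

yuyurugenu

Feranen: *yuyosugino > yuyorugino > yuyuruginu > yuyurugenu  (by rhotacism, vowel merger, vowel merger)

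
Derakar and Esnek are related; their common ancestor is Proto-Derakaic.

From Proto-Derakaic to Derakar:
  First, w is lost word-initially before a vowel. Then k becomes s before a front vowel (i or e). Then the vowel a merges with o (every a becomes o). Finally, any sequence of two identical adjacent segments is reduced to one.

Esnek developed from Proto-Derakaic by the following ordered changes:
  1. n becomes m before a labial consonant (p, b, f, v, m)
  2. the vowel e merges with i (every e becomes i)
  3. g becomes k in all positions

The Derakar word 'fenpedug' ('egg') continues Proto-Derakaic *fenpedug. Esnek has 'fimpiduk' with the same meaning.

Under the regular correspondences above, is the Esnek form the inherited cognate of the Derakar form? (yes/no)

yes

Derive the expected Esnek reflex of *fenpedug:
Esnek: start from *fenpedug.
  rule 1 (nasal place assimilation): fenpedug → fempedug
  rule 2 (vowel merger): fempedug → fimpidug
  rule 3 (unconditioned shift): fimpidug → fimpiduk
  ⇒ Esnek fimpiduk
Esnek 'fimpiduk' matches the regular reflex exactly, so the pair is cognate.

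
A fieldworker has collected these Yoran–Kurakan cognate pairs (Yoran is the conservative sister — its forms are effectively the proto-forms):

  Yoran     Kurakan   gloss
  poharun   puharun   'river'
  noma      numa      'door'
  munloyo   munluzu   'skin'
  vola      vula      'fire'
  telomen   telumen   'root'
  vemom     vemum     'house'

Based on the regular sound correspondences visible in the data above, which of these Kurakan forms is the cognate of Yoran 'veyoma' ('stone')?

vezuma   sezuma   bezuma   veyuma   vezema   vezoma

vezuma

munloyo ~ munluzu — Yoran y corresponds to Kurakan z between vowels (before a back vowel).
noma ~ numa, telomen ~ telumen — Yoran o corresponds to Kurakan u after a consonant, before a nasal.
Applying these to Yoran 'veyoma':
  veyoma → vezoma   (y→z between vowels (before a back vowel))
  vezoma → vezuma   (o→u after a consonant, before a nasal)
So the Kurakan cognate is 'vezuma'.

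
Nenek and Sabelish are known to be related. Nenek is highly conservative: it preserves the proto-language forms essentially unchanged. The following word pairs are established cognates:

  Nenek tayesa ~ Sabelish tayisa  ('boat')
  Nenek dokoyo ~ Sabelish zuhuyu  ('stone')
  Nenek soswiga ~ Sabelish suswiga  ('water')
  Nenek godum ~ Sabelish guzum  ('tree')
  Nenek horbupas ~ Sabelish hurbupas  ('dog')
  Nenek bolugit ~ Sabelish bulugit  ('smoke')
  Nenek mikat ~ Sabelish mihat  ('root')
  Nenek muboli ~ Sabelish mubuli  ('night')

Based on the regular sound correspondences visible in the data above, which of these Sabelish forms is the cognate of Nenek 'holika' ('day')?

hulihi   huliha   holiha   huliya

huliha

dokoyo ~ zuhuyu, soswiga ~ suswiga — Nenek o corresponds to Sabelish u after a consonant, before a consonant other than r, m, n, p, b, f, v.
mikat ~ mihat — Nenek k corresponds to Sabelish h between vowels (before a back vowel).
Applying these to Nenek 'holika':
  holika → hulika   (o→u after a consonant, before a consonant other than r, m, n, p, b, f, v)
  hulika → huliha   (k→h between vowels (before a back vowel))
So the Sabelish cognate is 'huliha'.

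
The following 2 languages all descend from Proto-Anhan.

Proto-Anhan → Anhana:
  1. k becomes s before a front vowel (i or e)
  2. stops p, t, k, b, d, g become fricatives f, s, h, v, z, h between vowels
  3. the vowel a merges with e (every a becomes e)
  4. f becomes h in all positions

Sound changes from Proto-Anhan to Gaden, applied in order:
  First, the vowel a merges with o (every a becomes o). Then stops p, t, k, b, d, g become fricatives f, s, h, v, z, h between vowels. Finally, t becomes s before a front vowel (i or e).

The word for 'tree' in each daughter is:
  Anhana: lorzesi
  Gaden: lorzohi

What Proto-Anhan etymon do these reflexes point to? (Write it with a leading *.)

*lorzaki

Position 6: Anhana has s, Gaden has h. Taking the neighbouring segments as reconstructed: Anhana s could go back to *t or *k or *s; Gaden h could go back to *k or *g or *h — the one source consistent with every daughter is *k.
Position 5: Anhana has e, Gaden has o. Taking the neighbouring segments as reconstructed: Anhana e could go back to *a or *e; Gaden o could go back to *a or *o — the one source consistent with every daughter is *a.
Verify the candidate proto-form against each daughter:
Anhana: *lorzaki
  lorzaki → lorzasi   [palatalisation]
  lorzasi (rule 2 does not apply)
  lorzasi → lorzesi   [vowel merger]
  lorzesi (rule 4 does not apply)
  giving Anhana lorzesi.
Gaden: *lorzaki
  lorzaki → lorzoki   [vowel merger]
  lorzoki → lorzohi   [intervocalic lenition]
  lorzohi (rule 3 does not apply)
  giving Gaden lorzohi.
*lorzaki is the unique common source.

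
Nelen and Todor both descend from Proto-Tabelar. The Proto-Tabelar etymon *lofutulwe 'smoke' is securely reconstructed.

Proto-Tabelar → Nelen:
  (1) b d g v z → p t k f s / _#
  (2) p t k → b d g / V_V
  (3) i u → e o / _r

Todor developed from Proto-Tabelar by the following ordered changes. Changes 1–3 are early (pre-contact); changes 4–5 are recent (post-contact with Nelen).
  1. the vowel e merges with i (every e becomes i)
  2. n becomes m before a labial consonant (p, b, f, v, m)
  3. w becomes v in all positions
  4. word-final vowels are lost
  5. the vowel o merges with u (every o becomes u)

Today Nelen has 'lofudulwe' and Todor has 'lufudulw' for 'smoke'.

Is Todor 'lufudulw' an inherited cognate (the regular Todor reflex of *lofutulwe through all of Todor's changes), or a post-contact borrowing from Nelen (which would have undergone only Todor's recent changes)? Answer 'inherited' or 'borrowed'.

borrowed

If inherited, *lofutulwe would pass through all of Todor's changes:
Todor: *lofutulwe
  lofutulwe → lofutulwi   [vowel merger]
  lofutulwi (rule 2 does not apply)
  lofutulwi → lofutulvi   [unconditioned shift]
  lofutulvi → lofutulv   [apocope]
  lofutulv → lufutulv   [vowel merger]
  giving Todor lufutulv.
If borrowed from Nelen 'lofudulwe' after the early changes, it would undergo only the recent ones:
  rule 4 (apocope): lofudulwe → lofudulw
  rule 5 (vowel merger): lofudulw → lufudulw
  ⇒ as a loan: lufudulw
Todor 'lufudulw' matches the loan outcome 'lufudulw', not the inherited 'lufutulv' — it skipped the early Todor changes, so it was borrowed from Nelen.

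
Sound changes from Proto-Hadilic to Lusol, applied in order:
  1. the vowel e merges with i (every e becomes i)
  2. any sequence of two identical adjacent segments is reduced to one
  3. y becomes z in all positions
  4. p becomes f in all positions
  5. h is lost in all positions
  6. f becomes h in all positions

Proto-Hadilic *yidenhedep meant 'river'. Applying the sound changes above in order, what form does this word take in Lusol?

Lusol: start from *yidenhedep.
  rule 1 (vowel merger): yidenhedep → yidinhidip
  rule 2: no change — yidinhidip
  rule 3 (unconditioned shift): yidinhidip → zidinhidip
  rule 4 (unconditioned shift): zidinhidip → zidinhidif
  rule 5 (h-loss): zidinhidif → zidinidif
  rule 6 (unconditioned shift): zidinidif → zidinidih
  ⇒ Lusol zidinidih

zidinidih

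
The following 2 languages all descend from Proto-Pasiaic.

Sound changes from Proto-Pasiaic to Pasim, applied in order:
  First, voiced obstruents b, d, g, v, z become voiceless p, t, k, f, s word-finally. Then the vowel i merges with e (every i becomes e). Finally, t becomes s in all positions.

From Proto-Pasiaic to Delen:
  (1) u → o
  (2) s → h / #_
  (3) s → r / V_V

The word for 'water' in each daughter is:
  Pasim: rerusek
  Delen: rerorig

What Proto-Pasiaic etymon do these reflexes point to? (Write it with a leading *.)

Position 6: Pasim has e, Delen has i. Delen preserves i here (none of its changes turn any other segment into i), so the proto-segment is *i.
Position 7: Pasim has k, Delen has g. Delen preserves g here (none of its changes turn any other segment into g), so the proto-segment is *g.
Position 5: Pasim has s, Delen has r. Taking the neighbouring segments as reconstructed: Pasim s could go back to *t or *s; Delen r could go back to *s or *r — the one source consistent with every daughter is *s.
This points to *rerusig. Verify forward in each daughter:
Pasim: *rerusig
  rerusig → rerusik   [final devoicing]
  rerusik → rerusek   [vowel merger]
  rerusek (rule 3 does not apply)
  giving Pasim rerusek.
Delen: start from *rerusig.
  rule 1 (vowel merger): rerusig → rerosig
  rule 2: no change — rerosig
  rule 3 (rhotacism): rerosig → rerorig
  ⇒ Delen rerorig
No other proto-form is consistent with every reflex, so the reconstruction is *rerusig.

*rerusig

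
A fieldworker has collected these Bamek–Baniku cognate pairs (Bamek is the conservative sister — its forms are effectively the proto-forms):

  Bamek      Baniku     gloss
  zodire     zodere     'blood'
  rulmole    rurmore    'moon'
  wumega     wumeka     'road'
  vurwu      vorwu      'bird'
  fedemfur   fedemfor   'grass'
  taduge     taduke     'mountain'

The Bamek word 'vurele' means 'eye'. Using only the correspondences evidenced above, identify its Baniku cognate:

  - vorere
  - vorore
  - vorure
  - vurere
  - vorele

vorere

vurwu ~ vorwu, fedemfur ~ fedemfor — Bamek u corresponds to Baniku o after a consonant, before r.
rulmole ~ rurmore — Bamek l corresponds to Baniku r between vowels (before a front vowel).
Applying these to Bamek 'vurele':
  vurele → vorele   (u→o after a consonant, before r)
  vorele → vorere   (l→r between vowels (before a front vowel))
So the Baniku cognate is 'vorere'.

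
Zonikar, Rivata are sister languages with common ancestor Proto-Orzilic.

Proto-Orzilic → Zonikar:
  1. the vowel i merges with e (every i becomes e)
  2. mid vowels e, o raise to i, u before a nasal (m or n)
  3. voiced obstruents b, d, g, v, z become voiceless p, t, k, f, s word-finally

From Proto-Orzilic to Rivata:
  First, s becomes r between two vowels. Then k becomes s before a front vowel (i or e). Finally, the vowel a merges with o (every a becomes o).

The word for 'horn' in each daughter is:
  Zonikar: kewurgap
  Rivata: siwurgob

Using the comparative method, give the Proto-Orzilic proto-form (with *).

Position 8: Zonikar has p, Rivata has b. Rivata preserves b here (none of its changes turn any other segment into b), so the proto-segment is *b.
Position 1: Zonikar has k, Rivata has s. Taking the neighbouring segments as reconstructed: Zonikar k can only go back to *k; Rivata s could go back to *k or *s — the one source consistent with every daughter is *k.
Position 7: Zonikar has a, Rivata has o. Zonikar preserves a here (none of its changes turn any other segment into a), so the proto-segment is *a.
This points to *kiwurgab. Verify forward in each daughter:
Zonikar: start from *kiwurgab.
  rule 1 (vowel merger): kiwurgab → kewurgab
  rule 2: no change — kewurgab
  rule 3 (final devoicing): kewurgab → kewurgap
  ⇒ Zonikar kewurgap
Rivata: *kiwurgab
  kiwurgab (rule 1 does not apply)
  kiwurgab → siwurgab   [palatalisation]
  siwurgab → siwurgob   [vowel merger]
  giving Rivata siwurgob.
Only *kiwurgab yields all of Zonikar kewurgap, Rivata siwurgob.

*kiwurgab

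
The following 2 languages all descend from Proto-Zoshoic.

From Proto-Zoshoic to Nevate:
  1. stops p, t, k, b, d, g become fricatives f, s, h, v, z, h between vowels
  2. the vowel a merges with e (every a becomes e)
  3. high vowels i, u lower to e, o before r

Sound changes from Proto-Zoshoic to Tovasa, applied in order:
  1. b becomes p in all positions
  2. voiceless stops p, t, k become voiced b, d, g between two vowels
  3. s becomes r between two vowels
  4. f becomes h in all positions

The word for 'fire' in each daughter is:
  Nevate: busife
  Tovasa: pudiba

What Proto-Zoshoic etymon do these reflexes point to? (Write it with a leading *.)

Position 3: Nevate has s, Tovasa has d. Taking the neighbouring segments as reconstructed: Nevate s could go back to *t or *s; Tovasa d could go back to *t or *d — the one source consistent with every daughter is *t.
Position 1: Nevate has b, Tovasa has p. Nevate preserves b here (none of its changes turn any other segment into b), so the proto-segment is *b.
Position 5: Nevate has f, Tovasa has b. Taking the neighbouring segments as reconstructed: Nevate f could go back to *p or *f; Tovasa b could go back to *p or *b — the one source consistent with every daughter is *p.
Verify the candidate proto-form against each daughter:
Nevate: *butipa > busifa > busife  (by intervocalic lenition, vowel merger)
Tovasa: *butipa > putipa > pudiba  (by unconditioned shift, intervocalic voicing)
Only *butipa yields all of Nevate busife, Tovasa pudiba.

*butipa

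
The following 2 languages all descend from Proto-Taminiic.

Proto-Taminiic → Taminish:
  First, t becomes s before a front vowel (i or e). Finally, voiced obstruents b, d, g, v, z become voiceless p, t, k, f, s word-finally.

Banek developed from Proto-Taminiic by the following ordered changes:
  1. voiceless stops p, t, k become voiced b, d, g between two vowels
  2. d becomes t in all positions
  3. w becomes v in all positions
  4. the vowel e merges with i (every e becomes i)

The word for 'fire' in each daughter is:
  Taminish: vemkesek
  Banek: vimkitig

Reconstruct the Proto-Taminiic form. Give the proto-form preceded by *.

*vemketeg

Position 2: Taminish has e, Banek has i. Taminish preserves e here (none of its changes turn any other segment into e), so the proto-segment is *e.
Position 6: Taminish has s, Banek has t. Taking the neighbouring segments as reconstructed: Taminish s could go back to *t or *s; Banek t could go back to *t or *d — the one source consistent with every daughter is *t.
Continuing position by position gives *vemketeg; check it forward:
Taminish: start from *vemketeg.
  rule 1 (palatalisation): vemketeg → vemkeseg
  rule 2 (final devoicing): vemkeseg → vemkesek
  ⇒ Taminish vemkesek
Banek: *vemketeg
  vemketeg → vemkedeg   [intervocalic voicing]
  vemkedeg → vemketeg   [unconditioned shift]
  vemketeg (rule 3 does not apply)
  vemketeg → vimkitig   [vowel merger]
  giving Banek vimkitig.
Only *vemketeg yields all of Taminish vemkesek, Banek vimkitig.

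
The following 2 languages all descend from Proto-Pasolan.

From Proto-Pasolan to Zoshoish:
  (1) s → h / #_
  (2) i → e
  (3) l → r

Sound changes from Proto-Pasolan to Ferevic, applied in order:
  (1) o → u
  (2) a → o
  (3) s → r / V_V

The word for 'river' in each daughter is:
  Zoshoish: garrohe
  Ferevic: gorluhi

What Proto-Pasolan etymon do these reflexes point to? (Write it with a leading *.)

*garlohi

Position 4: Zoshoish has r, Ferevic has l. Ferevic preserves l here (none of its changes turn any other segment into l), so the proto-segment is *l.
Position 5: Zoshoish has o, Ferevic has u. Zoshoish preserves o here (none of its changes turn any other segment into o), so the proto-segment is *o.
Verify the candidate proto-form against each daughter:
Zoshoish: *garlohi
  garlohi (rule 1 does not apply)
  garlohi → garlohe   [vowel merger]
  garlohe → garrohe   [unconditioned shift]
  giving Zoshoish garrohe.
Ferevic: *garlohi
  garlohi → garluhi   [vowel merger]
  garluhi → gorluhi   [vowel merger]
  gorluhi (rule 3 does not apply)
  giving Ferevic gorluhi.
No other proto-form is consistent with every reflex, so the reconstruction is *garlohi.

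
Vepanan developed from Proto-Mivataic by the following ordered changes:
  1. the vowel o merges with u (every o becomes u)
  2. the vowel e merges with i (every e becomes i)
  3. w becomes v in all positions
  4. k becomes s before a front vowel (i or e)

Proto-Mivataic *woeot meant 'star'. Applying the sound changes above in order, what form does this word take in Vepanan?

vuiut

Vepanan: start from *woeot.
  rule 1 (vowel merger): woeot → wueut
  rule 2 (vowel merger): wueut → wuiut
  rule 3 (unconditioned shift): wuiut → vuiut
  rule 4: no change — vuiut
  ⇒ Vepanan vuiut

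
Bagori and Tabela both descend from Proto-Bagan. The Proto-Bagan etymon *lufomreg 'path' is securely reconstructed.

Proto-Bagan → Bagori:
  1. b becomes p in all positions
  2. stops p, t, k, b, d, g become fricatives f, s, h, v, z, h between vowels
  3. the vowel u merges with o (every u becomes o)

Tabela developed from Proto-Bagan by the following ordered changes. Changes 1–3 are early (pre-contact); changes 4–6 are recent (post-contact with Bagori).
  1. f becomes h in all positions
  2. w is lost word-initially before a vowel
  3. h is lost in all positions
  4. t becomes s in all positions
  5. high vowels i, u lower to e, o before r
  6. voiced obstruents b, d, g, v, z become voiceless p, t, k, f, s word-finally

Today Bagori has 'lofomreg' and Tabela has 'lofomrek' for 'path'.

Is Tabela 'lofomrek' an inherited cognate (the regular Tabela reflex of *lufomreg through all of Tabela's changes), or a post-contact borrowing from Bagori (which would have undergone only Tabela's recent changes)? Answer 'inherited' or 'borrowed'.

borrowed

If inherited, *lufomreg would pass through all of Tabela's changes:
Tabela: start from *lufomreg.
  rule 1 (unconditioned shift): lufomreg → luhomreg
  rule 2: no change — luhomreg
  rule 3 (h-loss): luhomreg → luomreg
  rule 4: no change — luomreg
  rule 5: no change — luomreg
  rule 6 (final devoicing): luomreg → luomrek
  ⇒ Tabela luomrek
If borrowed from Bagori 'lofomreg' after the early changes, it would undergo only the recent ones:
  rule 4 (unconditioned shift): no change (lofomreg)
  rule 5 (pre-rhotic lowering): no change (lofomreg)
  rule 6 (final devoicing): lofomreg → lofomrek
  ⇒ as a loan: lofomrek
Tabela 'lofomrek' matches the loan outcome 'lofomrek', not the inherited 'luomrek' — it skipped the early Tabela changes, so it was borrowed from Bagori.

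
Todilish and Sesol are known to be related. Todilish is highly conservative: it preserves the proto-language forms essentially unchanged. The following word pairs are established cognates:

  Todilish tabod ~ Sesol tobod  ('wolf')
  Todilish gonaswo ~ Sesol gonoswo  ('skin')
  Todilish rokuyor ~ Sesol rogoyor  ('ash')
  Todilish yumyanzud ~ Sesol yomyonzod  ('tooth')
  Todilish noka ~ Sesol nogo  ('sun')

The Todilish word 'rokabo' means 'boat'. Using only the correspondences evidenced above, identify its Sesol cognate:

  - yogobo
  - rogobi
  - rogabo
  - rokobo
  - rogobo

rogobo

noka ~ nogo — Todilish k corresponds to Sesol g between vowels (before a back vowel).
tabod ~ tobod — Todilish a corresponds to Sesol o after a consonant, before a labial obstruent.
Applying these to Todilish 'rokabo':
  rokabo → rogabo   (k→g between vowels (before a back vowel))
  rogabo → rogobo   (a→o after a consonant, before a labial obstruent)
So the Sesol cognate is 'rogobo'.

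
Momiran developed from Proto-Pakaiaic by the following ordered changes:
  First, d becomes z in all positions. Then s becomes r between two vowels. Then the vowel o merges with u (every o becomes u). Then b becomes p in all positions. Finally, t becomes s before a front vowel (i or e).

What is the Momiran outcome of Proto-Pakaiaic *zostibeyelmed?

zussipeyelmez

Momiran: start from *zostibeyelmed.
  rule 1 (unconditioned shift): zostibeyelmed → zostibeyelmez
  rule 2: no change — zostibeyelmez
  rule 3 (vowel merger): zostibeyelmez → zustibeyelmez
  rule 4 (unconditioned shift): zustibeyelmez → zustipeyelmez
  rule 5 (palatalisation): zustipeyelmez → zussipeyelmez
  ⇒ Momiran zussipeyelmez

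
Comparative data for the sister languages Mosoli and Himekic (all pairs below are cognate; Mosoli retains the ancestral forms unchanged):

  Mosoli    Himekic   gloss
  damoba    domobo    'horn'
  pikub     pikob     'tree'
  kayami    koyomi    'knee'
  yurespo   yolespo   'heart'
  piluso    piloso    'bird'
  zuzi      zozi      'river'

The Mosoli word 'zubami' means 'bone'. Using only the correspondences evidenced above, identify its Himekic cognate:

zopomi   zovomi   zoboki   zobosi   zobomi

pikub ~ pikob — Mosoli u corresponds to Himekic o after a consonant, before a labial obstruent.
damoba ~ domobo, kayami ~ koyomi — Mosoli a corresponds to Himekic o after a consonant, before a nasal.
Applying these to Mosoli 'zubami':
  zubami → zobami   (u→o after a consonant, before a labial obstruent)
  zobami → zobomi   (a→o after a consonant, before a nasal)
So the Himekic cognate is 'zobomi'.

zobomi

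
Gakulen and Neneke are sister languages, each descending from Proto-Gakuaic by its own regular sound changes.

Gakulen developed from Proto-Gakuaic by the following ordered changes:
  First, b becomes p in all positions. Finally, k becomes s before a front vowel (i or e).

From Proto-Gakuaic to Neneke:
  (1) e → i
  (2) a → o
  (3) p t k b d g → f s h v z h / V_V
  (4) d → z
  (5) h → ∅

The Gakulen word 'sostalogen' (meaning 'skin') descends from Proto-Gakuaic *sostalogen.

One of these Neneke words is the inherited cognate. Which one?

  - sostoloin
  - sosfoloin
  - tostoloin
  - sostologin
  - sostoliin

Neneke: *sostalogen > sostalogin > sostologin > sostolohin > sostoloin  (by vowel merger, vowel merger, intervocalic lenition, h-loss)
The other candidates each miss or misapply at least one Neneke change.

sostoloin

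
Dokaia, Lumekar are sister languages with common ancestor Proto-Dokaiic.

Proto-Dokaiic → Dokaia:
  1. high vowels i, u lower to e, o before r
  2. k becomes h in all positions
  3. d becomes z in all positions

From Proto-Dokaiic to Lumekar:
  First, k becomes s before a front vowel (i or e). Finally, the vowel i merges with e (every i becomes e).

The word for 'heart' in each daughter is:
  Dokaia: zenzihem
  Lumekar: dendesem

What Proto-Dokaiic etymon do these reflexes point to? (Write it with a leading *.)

*dendikem

Position 4: Dokaia has z, Lumekar has d. Lumekar preserves d here (none of its changes turn any other segment into d), so the proto-segment is *d.
Position 1: Dokaia has z, Lumekar has d. Lumekar preserves d here (none of its changes turn any other segment into d), so the proto-segment is *d.
Continuing position by position gives *dendikem; check it forward:
Dokaia: *dendikem > dendihem > zenzihem  (by unconditioned shift, unconditioned shift)
Lumekar: *dendikem > dendisem > dendesem  (by palatalisation, vowel merger)
*dendikem is the unique common source.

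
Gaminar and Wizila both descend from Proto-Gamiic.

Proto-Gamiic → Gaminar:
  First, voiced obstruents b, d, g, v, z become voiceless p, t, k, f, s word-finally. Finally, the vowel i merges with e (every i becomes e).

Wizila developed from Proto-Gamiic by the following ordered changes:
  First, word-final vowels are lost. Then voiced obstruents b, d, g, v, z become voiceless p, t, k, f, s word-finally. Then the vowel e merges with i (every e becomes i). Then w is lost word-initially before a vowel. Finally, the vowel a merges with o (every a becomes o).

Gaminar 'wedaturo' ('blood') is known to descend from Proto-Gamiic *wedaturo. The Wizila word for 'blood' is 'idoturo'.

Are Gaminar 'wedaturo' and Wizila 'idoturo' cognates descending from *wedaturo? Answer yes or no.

no

Derive the expected Wizila reflex of *wedaturo:
Wizila: start from *wedaturo.
  rule 1 (apocope): wedaturo → wedatur
  rule 2: no change — wedatur
  rule 3 (vowel merger): wedatur → widatur
  rule 4 (glide loss): widatur → idatur
  rule 5 (vowel merger): idatur → idotur
  ⇒ Wizila idotur
The regular Wizila reflex would be 'idotur', but the attested form is 'idoturo'. The correspondence is irregular, so they are not cognates (the Wizila form has a different source).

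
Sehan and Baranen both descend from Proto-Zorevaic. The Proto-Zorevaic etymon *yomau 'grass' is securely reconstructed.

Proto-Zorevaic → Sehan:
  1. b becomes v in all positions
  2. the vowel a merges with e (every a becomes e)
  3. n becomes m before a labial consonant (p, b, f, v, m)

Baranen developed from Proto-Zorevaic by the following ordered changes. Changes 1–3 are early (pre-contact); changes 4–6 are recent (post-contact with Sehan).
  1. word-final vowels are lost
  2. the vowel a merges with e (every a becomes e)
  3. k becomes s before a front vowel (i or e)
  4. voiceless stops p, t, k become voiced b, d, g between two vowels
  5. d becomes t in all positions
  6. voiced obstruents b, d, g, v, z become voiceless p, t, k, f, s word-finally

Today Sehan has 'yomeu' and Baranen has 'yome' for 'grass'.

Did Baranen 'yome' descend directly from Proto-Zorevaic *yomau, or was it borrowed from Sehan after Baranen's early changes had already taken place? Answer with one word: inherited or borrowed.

inherited

If inherited, *yomau would pass through all of Baranen's changes:
Baranen: *yomau
  yomau → yoma   [apocope]
  yoma → yome   [vowel merger]
  yome (rule 3 does not apply)
  yome (rule 4 does not apply)
  yome (rule 5 does not apply)
  yome (rule 6 does not apply)
  giving Baranen yome.
If borrowed from Sehan 'yomeu' after the early changes, it would undergo only the recent ones:
  rule 4 (intervocalic voicing): no change (yomeu)
  rule 5 (unconditioned shift): no change (yomeu)
  rule 6 (final devoicing): no change (yomeu)
  ⇒ as a loan: yomeu
Baranen 'yome' matches the inherited outcome exactly, so it is an inherited cognate, not a loan.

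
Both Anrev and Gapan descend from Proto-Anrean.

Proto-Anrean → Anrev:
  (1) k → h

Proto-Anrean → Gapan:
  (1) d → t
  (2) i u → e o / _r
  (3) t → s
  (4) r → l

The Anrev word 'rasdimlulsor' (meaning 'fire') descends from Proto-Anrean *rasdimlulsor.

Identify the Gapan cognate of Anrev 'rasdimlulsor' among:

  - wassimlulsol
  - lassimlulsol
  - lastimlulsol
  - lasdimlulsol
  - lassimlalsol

Gapan: *rasdimlulsor > rastimlulsor > rassimlulsor > lassimlulsol  (by unconditioned shift, unconditioned shift, unconditioned shift)

lassimlulsol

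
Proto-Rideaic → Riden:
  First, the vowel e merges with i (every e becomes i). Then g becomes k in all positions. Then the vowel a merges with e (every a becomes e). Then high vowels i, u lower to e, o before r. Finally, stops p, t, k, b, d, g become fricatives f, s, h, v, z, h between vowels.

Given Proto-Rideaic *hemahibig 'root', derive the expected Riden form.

Riden: start from *hemahibig.
  rule 1 (vowel merger): hemahibig → himahibig
  rule 2 (unconditioned shift): himahibig → himahibik
  rule 3 (vowel merger): himahibik → himehibik
  rule 4: no change — himehibik
  rule 5 (intervocalic lenition): himehibik → himehivik
  ⇒ Riden himehivik

himehivik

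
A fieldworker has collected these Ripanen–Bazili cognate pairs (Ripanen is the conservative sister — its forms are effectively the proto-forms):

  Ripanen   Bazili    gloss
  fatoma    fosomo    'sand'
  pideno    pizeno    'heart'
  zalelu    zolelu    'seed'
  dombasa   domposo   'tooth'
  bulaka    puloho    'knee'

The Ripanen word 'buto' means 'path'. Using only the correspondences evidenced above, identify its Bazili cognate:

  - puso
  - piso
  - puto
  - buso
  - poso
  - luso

bulaka ~ puloho — Ripanen b corresponds to Bazili p word-initially before a back vowel.
fatoma ~ fosomo — Ripanen t corresponds to Bazili s between vowels (before a back vowel).
Applying these to Ripanen 'buto':
  buto → puto   (b→p word-initially before a back vowel)
  puto → puso   (t→s between vowels (before a back vowel))
So the Bazili cognate is 'puso'.

puso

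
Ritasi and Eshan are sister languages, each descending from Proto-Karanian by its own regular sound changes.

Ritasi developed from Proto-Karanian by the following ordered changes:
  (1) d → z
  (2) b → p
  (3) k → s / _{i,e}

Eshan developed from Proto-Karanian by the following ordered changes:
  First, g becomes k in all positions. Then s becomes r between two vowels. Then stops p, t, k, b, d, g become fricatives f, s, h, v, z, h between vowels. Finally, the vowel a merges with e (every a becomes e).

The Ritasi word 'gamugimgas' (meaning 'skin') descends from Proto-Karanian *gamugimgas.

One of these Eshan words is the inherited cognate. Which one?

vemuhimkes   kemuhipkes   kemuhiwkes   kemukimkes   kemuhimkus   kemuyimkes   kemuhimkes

kemuhimkes

Eshan: *gamugimgas
  gamugimgas → kamukimkas   [unconditioned shift]
  kamukimkas (rule 2 does not apply)
  kamukimkas → kamuhimkas   [intervocalic lenition]
  kamuhimkas → kemuhimkes   [vowel merger]
  giving Eshan kemuhimkes.
Only 'kemuhimkes' matches the regular Eshan development of *gamugimgas.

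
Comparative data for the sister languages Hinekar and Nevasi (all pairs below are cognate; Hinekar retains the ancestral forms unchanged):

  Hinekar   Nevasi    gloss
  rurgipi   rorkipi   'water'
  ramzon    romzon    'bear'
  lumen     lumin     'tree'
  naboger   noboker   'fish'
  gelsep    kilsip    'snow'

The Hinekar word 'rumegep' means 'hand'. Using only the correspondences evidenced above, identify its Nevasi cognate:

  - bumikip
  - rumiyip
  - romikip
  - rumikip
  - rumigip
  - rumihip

gelsep ~ kilsip — Hinekar e corresponds to Nevasi i after a consonant, before a consonant other than r, m, n, p, b, f, v.
naboger ~ noboker — Hinekar g corresponds to Nevasi k between vowels (before a front vowel).
gelsep ~ kilsip — Hinekar e corresponds to Nevasi i after a consonant, before a labial obstruent.
Applying these to Hinekar 'rumegep':
  rumegep → rumigep   (e→i after a consonant, before a consonant other than r, m, n, p, b, f, v)
  rumigep → rumikep   (g→k between vowels (before a front vowel))
  rumikep → rumikip   (e→i after a consonant, before a labial obstruent)
So the Nevasi cognate is 'rumikip'.

rumikip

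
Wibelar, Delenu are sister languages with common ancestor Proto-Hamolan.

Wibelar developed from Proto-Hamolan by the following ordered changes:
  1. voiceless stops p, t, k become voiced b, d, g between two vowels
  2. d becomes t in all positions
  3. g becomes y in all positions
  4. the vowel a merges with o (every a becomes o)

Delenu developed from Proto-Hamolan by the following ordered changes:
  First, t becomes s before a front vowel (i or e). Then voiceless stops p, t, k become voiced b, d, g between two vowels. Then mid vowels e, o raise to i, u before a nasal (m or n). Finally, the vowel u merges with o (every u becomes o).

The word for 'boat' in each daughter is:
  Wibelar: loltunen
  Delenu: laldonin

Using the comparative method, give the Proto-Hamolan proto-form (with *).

*laldunen

Position 4: Wibelar has t, Delenu has d. Taking the neighbouring segments as reconstructed: Wibelar t could go back to *t or *d; Delenu d can only go back to *d — the one source consistent with every daughter is *d.
Position 5: Wibelar has u, Delenu has o. Wibelar preserves u here (none of its changes turn any other segment into u), so the proto-segment is *u.
Continuing position by position gives *laldunen; check it forward:
Wibelar: start from *laldunen.
  rule 1: no change — laldunen
  rule 2 (unconditioned shift): laldunen → laltunen
  rule 3: no change — laltunen
  rule 4 (vowel merger): laltunen → loltunen
  ⇒ Wibelar loltunen
Delenu: *laldunen > laldunin > laldonin  (by pre-nasal raising, vowel merger)
*laldunen is the unique common source.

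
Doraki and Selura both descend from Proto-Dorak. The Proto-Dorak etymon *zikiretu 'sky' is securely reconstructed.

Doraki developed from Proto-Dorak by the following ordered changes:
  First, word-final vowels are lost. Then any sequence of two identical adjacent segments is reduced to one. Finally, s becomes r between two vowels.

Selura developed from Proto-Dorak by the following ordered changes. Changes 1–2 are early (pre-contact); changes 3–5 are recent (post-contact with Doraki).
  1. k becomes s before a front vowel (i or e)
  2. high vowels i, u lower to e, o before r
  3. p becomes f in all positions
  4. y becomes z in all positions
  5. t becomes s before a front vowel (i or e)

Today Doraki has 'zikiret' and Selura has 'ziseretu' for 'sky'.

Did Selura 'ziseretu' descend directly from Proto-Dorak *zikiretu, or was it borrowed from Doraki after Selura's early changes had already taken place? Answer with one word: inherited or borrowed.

If inherited, *zikiretu would pass through all of Selura's changes:
Selura: *zikiretu
  zikiretu → zisiretu   [palatalisation]
  zisiretu → ziseretu   [pre-rhotic lowering]
  ziseretu (rule 3 does not apply)
  ziseretu (rule 4 does not apply)
  ziseretu (rule 5 does not apply)
  giving Selura ziseretu.
If borrowed from Doraki 'zikiret' after the early changes, it would undergo only the recent ones:
  rule 3 (unconditioned shift): no change (zikiret)
  rule 4 (unconditioned shift): no change (zikiret)
  rule 5 (palatalisation): no change (zikiret)
  ⇒ as a loan: zikiret
Selura 'ziseretu' matches the inherited outcome exactly, so it is an inherited cognate, not a loan.

inherited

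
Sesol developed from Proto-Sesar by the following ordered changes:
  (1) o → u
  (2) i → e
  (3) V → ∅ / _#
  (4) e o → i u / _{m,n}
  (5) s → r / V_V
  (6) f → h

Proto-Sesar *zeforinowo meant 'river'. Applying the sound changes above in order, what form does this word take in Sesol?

zehurinuw

Sesol: *zeforinowo
  zeforinowo → zefurinuwu   [vowel merger]
  zefurinuwu → zefurenuwu   [vowel merger]
  zefurenuwu → zefurenuw   [apocope]
  zefurenuw → zefurinuw   [pre-nasal raising]
  zefurinuw (rule 5 does not apply)
  zefurinuw → zehurinuw   [unconditioned shift]
  giving Sesol zehurinuw.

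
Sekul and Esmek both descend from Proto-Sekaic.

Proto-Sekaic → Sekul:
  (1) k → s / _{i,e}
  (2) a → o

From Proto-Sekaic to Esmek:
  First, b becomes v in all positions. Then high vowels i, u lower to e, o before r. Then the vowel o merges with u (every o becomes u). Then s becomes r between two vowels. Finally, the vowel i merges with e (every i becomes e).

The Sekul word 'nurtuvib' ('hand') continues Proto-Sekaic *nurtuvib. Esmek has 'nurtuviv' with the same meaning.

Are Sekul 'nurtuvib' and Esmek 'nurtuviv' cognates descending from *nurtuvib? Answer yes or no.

no

Derive the expected Esmek reflex of *nurtuvib:
Esmek: *nurtuvib
  nurtuvib → nurtuviv   [unconditioned shift]
  nurtuviv → nortuviv   [pre-rhotic lowering]
  nortuviv → nurtuviv   [vowel merger]
  nurtuviv (rule 4 does not apply)
  nurtuviv → nurtuvev   [vowel merger]
  giving Esmek nurtuvev.
The regular Esmek reflex would be 'nurtuvev', but the attested form is 'nurtuviv'. The correspondence is irregular, so they are not cognates (the Esmek form has a different source).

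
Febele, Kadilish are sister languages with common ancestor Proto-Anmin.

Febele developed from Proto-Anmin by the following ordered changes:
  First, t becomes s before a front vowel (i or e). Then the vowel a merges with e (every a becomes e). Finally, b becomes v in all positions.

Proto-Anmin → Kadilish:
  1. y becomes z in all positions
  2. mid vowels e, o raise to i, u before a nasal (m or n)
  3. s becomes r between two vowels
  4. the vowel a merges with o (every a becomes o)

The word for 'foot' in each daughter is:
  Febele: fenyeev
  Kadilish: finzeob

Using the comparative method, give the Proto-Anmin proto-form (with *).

*fenyeab

Position 6: Febele has e, Kadilish has o. Taking the neighbouring segments as reconstructed: Febele e could go back to *a or *e; Kadilish o could go back to *a or *o — the one source consistent with every daughter is *a.
Position 7: Febele has v, Kadilish has b. Kadilish preserves b here (none of its changes turn any other segment into b), so the proto-segment is *b.
Continuing position by position gives *fenyeab; check it forward:
Febele: *fenyeab > fenyeeb > fenyeev  (by vowel merger, unconditioned shift)
Kadilish: start from *fenyeab.
  rule 1 (unconditioned shift): fenyeab → fenzeab
  rule 2 (pre-nasal raising): fenzeab → finzeab
  rule 3: no change — finzeab
  rule 4 (vowel merger): finzeab → finzeob
  ⇒ Kadilish finzeob
*fenyeab is the unique common source.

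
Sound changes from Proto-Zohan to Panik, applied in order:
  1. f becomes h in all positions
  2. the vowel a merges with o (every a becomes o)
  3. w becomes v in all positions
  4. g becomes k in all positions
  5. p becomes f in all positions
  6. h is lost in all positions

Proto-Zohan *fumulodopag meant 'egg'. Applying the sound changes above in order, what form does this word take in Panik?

Panik: *fumulodopag
  fumulodopag → humulodopag   [unconditioned shift]
  humulodopag → humulodopog   [vowel merger]
  humulodopog (rule 3 does not apply)
  humulodopog → humulodopok   [unconditioned shift]
  humulodopok → humulodofok   [unconditioned shift]
  humulodofok → umulodofok   [h-loss]
  giving Panik umulodofok.

umulodofok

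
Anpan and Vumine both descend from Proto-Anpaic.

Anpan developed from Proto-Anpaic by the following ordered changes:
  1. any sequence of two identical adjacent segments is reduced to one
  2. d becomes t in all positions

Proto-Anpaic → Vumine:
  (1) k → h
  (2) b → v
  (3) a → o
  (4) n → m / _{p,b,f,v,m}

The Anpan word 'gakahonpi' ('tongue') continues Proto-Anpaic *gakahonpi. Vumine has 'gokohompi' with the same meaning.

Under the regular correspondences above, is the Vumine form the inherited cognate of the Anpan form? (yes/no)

Derive the expected Vumine reflex of *gakahonpi:
Vumine: start from *gakahonpi.
  rule 1 (unconditioned shift): gakahonpi → gahahonpi
  rule 2: no change — gahahonpi
  rule 3 (vowel merger): gahahonpi → gohohonpi
  rule 4 (nasal place assimilation): gohohonpi → gohohompi
  ⇒ Vumine gohohompi
The regular Vumine reflex would be 'gohohompi', but the attested form is 'gokohompi'. The correspondence is irregular, so they are not cognates (the Vumine form has a different source).

no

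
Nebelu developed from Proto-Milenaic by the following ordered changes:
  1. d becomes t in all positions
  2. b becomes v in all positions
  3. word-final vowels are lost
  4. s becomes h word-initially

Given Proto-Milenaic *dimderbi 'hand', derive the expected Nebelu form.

timterv

Nebelu: start from *dimderbi.
  rule 1 (unconditioned shift): dimderbi → timterbi
  rule 2 (unconditioned shift): timterbi → timtervi
  rule 3 (apocope): timtervi → timterv
  rule 4: no change — timterv
  ⇒ Nebelu timterv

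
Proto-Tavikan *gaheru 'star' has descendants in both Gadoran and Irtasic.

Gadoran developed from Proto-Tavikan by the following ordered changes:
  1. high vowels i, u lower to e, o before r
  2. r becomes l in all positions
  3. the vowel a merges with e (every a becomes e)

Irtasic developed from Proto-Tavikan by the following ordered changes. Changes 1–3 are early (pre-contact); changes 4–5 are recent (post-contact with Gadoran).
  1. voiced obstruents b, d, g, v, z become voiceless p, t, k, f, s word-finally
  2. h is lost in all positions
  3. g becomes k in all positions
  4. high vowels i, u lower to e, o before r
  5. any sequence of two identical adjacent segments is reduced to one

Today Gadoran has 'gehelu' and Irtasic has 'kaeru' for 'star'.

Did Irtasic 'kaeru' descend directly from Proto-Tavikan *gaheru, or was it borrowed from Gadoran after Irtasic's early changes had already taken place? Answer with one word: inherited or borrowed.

inherited

If inherited, *gaheru would pass through all of Irtasic's changes:
Irtasic: *gaheru
  gaheru (rule 1 does not apply)
  gaheru → gaeru   [h-loss]
  gaeru → kaeru   [unconditioned shift]
  kaeru (rule 4 does not apply)
  kaeru (rule 5 does not apply)
  giving Irtasic kaeru.
If borrowed from Gadoran 'gehelu' after the early changes, it would undergo only the recent ones:
  rule 4 (pre-rhotic lowering): no change (gehelu)
  rule 5 (degemination): no change (gehelu)
  ⇒ as a loan: gehelu
Irtasic 'kaeru' matches the inherited outcome exactly, so it is an inherited cognate, not a loan.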